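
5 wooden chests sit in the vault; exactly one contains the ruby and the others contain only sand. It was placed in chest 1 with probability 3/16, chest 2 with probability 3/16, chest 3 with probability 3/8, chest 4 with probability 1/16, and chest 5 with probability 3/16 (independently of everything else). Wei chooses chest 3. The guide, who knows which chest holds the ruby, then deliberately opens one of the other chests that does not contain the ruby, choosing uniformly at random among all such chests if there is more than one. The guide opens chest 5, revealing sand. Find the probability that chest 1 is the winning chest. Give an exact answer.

Condition on the true location of the ruby.
If it is in either of chests 1 and 2 (prior 3/16 each): the guide has 3 equally likely choices, so probability 1/3; weight (3/16)·(1/3) = 1/16 each.
If it is in chest 3 (prior 3/8): the guide has 4 equally likely choices, so probability 1/4; weight (3/8)·(1/4) = 3/32.
If it is in chest 4 (prior 1/16): the guide has 3 equally likely choices, so probability 1/3; weight (1/16)·(1/3) = 1/48.
If it is in chest 5 (prior 3/16): the guide opened chest 5, so this case is ruled out; weight (3/16)·0 = 0.
The weights sum to 23/96.
So P(the ruby in chest 1 | the guide opened chest 5) = (1/16) / (23/96) = 6/23.

6/23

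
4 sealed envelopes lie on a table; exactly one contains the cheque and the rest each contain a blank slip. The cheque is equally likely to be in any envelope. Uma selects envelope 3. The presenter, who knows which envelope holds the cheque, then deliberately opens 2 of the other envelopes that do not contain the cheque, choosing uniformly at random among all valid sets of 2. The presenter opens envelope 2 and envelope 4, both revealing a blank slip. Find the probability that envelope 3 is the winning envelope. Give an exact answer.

1/4

Consider each possible location of the cheque in turn.
If it is in envelope 1 (prior 1/4): the presenter has no choice, probability 1; weight (1/4)·1 = 1/4.
If it is in either of envelopes 2 and 4 (prior 1/4 each): that envelope was opened and seen not to hold the prize — ruled out; weight (1/4)·0 = 0 each.
If it is in envelope 3 (prior 1/4): the presenter has 3 equally likely choices, so probability 1/3; weight (1/4)·(1/3) = 1/12.
The weights sum to 1/3.
So P(the cheque in envelope 3 | the presenter opened envelope 2 and envelope 4) = (1/12) / (1/3) = 1/4.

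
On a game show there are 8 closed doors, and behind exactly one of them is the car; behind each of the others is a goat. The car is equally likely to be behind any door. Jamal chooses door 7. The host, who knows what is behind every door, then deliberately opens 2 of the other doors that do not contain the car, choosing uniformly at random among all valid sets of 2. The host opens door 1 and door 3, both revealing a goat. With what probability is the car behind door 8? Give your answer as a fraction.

Consider each possible location of the car in turn.
If it is behind either of doors 1 and 3 (prior 1/8 each): that door was opened and seen not to hold the prize — ruled out; weight (1/8)·0 = 0 each.
If it is behind any of doors 2, 4, 5, 6, and 8 (prior 1/8 each): the host has 15 equally likely choices, so probability 1/15; weight (1/8)·(1/15) = 1/120 each.
If it is behind door 7 (prior 1/8): the host has 21 equally likely choices, so probability 1/21; weight (1/8)·(1/21) = 1/168.
The weights sum to 1/21.
So P(the car behind door 8 | the host opened door 1 and door 3) = (1/120) / (1/21) = 7/40.

7/40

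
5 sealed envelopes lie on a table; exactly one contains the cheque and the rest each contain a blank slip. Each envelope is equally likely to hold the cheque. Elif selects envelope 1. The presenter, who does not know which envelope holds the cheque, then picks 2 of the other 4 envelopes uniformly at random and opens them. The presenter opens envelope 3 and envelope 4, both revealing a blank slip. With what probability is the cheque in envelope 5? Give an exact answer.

1/3

Because the presenter chose which envelopes to open without knowing where the cheque is, the choice is independent of the prize location. Learning that none of the 2 opened envelopes holds the cheque simply rules out those 2 locations and leaves the remaining 3 envelopes still equally likely by symmetry.
So P(the cheque in envelope 5) = 1/3.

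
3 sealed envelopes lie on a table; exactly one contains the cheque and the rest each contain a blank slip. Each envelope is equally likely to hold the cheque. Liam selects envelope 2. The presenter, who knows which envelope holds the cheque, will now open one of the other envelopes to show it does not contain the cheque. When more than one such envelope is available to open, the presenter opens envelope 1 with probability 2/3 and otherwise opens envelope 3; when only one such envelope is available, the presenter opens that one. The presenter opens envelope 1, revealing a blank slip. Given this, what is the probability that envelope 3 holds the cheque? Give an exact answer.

Consider each possible location of the cheque in turn.
If it is in envelope 1 (prior 1/3): the presenter opened envelope 1, so this case is ruled out; weight (1/3)·0 = 0.
If it is in envelope 2 (prior 1/3): envelope 1 is available, opened with probability 2/3; weight (1/3)·(2/3) = 2/9.
If it is in envelope 3 (prior 1/3): only envelope 1 is available, probability 1; weight (1/3)·1 = 1/3.
The weights sum to 5/9.
So P(the cheque in envelope 3 | the presenter opened envelope 1) = (1/3) / (5/9) = 3/5.

3/5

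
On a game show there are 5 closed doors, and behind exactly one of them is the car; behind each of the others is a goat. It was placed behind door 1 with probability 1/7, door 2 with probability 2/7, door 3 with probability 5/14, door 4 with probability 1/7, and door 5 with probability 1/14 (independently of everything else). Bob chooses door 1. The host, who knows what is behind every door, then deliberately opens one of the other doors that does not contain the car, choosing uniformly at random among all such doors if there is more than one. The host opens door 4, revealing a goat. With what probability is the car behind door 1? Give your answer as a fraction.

Condition on the true location of the car.
If it is behind door 1 (prior 1/7): the host has 4 equally likely choices, so probability 1/4; weight (1/7)·(1/4) = 1/28.
If it is behind door 2 (prior 2/7): the host has 3 equally likely choices, so probability 1/3; weight (2/7)·(1/3) = 2/21.
If it is behind door 3 (prior 5/14): the host has 3 equally likely choices, so probability 1/3; weight (5/14)·(1/3) = 5/42.
If it is behind door 4 (prior 1/7): the host opened door 4, so this case is ruled out; weight (1/7)·0 = 0.
If it is behind door 5 (prior 1/14): the host has 3 equally likely choices, so probability 1/3; weight (1/14)·(1/3) = 1/42.
The weights sum to 23/84.
So P(the car behind door 1 | the host opened door 4) = (1/28) / (23/84) = 3/23.

3/23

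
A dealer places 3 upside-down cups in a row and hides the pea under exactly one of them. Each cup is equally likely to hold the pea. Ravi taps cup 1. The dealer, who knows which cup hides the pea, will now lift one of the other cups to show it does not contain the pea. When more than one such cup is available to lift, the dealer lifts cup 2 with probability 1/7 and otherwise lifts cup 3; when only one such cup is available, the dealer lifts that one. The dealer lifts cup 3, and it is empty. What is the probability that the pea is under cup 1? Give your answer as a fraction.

6/13

Condition on the true location of the pea.
If it is under cup 1 (prior 1/3): cup 2 is available but not opened, probability 6/7; weight (1/3)·(6/7) = 2/7.
If it is under cup 2 (prior 1/3): only cup 3 is available, probability 1; weight (1/3)·1 = 1/3.
If it is under cup 3 (prior 1/3): the dealer opened cup 3, so this case is ruled out; weight (1/3)·0 = 0.
The weights sum to 13/21.
So P(the pea under cup 1 | the dealer opened cup 3) = (2/7) / (13/21) = 6/13.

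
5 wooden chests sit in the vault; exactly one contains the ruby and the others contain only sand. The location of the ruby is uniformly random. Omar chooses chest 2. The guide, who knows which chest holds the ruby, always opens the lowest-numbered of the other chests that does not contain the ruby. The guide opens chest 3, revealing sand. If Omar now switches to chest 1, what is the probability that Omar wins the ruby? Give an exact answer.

Condition on the true location of the ruby.
If it is in chest 1 (prior 1/5): chest 3 is the lowest-numbered option available, probability 1; weight (1/5)·1 = 1/5.
If it is in any of chests 2, 4, and 5 (prior 1/5 each): the guide would have opened chest 1 instead, probability 0; weight (1/5)·0 = 0 each.
If it is in chest 3 (prior 1/5): the guide opened chest 3, so this case is ruled out; weight (1/5)·0 = 0.
The weights sum to 1/5.
So P(the ruby in chest 1 | the guide opened chest 3) = (1/5) / (1/5) = 1.

1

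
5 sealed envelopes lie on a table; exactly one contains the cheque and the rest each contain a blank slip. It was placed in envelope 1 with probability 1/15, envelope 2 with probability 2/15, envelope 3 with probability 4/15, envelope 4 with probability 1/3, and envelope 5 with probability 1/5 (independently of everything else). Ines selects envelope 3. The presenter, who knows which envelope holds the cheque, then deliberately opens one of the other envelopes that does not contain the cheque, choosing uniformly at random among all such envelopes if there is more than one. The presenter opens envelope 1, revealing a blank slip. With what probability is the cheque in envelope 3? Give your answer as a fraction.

Condition on the true location of the cheque.
If it is in envelope 1 (prior 1/15): the presenter opened envelope 1, so this case is ruled out; weight (1/15)·0 = 0.
If it is in envelope 2 (prior 2/15): the presenter has 3 equally likely choices, so probability 1/3; weight (2/15)·(1/3) = 2/45.
If it is in envelope 3 (prior 4/15): the presenter has 4 equally likely choices, so probability 1/4; weight (4/15)·(1/4) = 1/15.
If it is in envelope 4 (prior 1/3): the presenter has 3 equally likely choices, so probability 1/3; weight (1/3)·(1/3) = 1/9.
If it is in envelope 5 (prior 1/5): the presenter has 3 equally likely choices, so probability 1/3; weight (1/5)·(1/3) = 1/15.
The weights sum to 13/45.
So P(the cheque in envelope 3 | the presenter opened envelope 1) = (1/15) / (13/45) = 3/13.

3/13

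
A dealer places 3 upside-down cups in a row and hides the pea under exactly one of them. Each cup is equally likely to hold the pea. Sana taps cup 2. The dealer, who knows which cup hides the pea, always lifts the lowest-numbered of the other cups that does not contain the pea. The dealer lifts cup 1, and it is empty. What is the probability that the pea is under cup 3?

1/2

Apply Bayes' rule, conditioning on where the pea actually is.
If it is under cup 1 (prior 1/3): the dealer opened cup 1, so this case is ruled out; weight (1/3)·0 = 0.
If it is under either of cups 2 and 3 (prior 1/3 each): cup 1 is the lowest-numbered option available, probability 1; weight (1/3)·1 = 1/3 each.
The weights sum to 2/3.
So P(the pea under cup 3 | the dealer opened cup 1) = (1/3) / (2/3) = 1/2.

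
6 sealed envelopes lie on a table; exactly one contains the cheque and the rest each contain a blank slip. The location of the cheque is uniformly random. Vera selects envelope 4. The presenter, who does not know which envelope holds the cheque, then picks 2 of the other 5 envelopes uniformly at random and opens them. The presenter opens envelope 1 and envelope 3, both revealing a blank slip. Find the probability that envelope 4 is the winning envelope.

1/4

Consider each possible location of the cheque in turn.
If it is in either of envelopes 1 and 3 (prior 1/6 each): that envelope was opened and seen not to hold the prize — ruled out; weight (1/6)·0 = 0 each.
If it is in any of envelopes 2, 4, 5, and 6 (prior 1/6 each): the presenter picks exactly this set with probability 1/10 regardless, and none is the prize; weight (1/6)·(1/10) = 1/60 each.
The weights sum to 1/15.
So P(the cheque in envelope 4 | the presenter opened envelope 1 and envelope 3) = (1/60) / (1/15) = 1/4.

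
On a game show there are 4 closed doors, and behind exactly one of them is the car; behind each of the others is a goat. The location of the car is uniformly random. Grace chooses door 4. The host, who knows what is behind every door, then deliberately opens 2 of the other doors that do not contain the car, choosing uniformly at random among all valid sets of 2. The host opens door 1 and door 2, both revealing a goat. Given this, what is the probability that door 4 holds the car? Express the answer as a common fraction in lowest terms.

Apply Bayes' rule, conditioning on where the car actually is.
If it is behind either of doors 1 and 2 (prior 1/4 each): that door was opened and seen not to hold the prize — ruled out; weight (1/4)·0 = 0 each.
If it is behind door 3 (prior 1/4): the host has no choice, probability 1; weight (1/4)·1 = 1/4.
If it is behind door 4 (prior 1/4): the host has 3 equally likely choices, so probability 1/3; weight (1/4)·(1/3) = 1/12.
The weights sum to 1/3.
So P(the car behind door 4 | the host opened door 1 and door 2) = (1/12) / (1/3) = 1/4.

1/4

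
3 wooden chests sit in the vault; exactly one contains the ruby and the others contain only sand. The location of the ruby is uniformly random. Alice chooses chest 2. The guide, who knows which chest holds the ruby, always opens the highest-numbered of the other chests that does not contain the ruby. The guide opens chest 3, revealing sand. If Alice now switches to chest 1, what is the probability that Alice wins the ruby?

Consider each possible location of the ruby in turn.
If it is in either of chests 1 and 2 (prior 1/3 each): chest 3 is the highest-numbered option available, probability 1; weight (1/3)·1 = 1/3 each.
If it is in chest 3 (prior 1/3): the guide opened chest 3, so this case is ruled out; weight (1/3)·0 = 0.
The weights sum to 2/3.
So P(the ruby in chest 1 | the guide opened chest 3) = (1/3) / (2/3) = 1/2.

1/2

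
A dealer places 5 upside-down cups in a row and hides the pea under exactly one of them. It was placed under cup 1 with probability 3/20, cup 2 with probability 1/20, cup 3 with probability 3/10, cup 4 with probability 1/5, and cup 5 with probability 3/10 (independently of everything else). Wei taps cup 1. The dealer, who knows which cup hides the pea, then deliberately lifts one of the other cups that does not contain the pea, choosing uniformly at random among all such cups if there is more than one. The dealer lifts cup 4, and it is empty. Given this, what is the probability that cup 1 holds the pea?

9/61

Condition on the true location of the pea.
If it is under cup 1 (prior 3/20): the dealer has 4 equally likely choices, so probability 1/4; weight (3/20)·(1/4) = 3/80.
If it is under cup 2 (prior 1/20): the dealer has 3 equally likely choices, so probability 1/3; weight (1/20)·(1/3) = 1/60.
If it is under either of cups 3 and 5 (prior 3/10 each): the dealer has 3 equally likely choices, so probability 1/3; weight (3/10)·(1/3) = 1/10 each.
If it is under cup 4 (prior 1/5): the dealer opened cup 4, so this case is ruled out; weight (1/5)·0 = 0.
The weights sum to 61/240.
So P(the pea under cup 1 | the dealer opened cup 4) = (3/80) / (61/240) = 9/61.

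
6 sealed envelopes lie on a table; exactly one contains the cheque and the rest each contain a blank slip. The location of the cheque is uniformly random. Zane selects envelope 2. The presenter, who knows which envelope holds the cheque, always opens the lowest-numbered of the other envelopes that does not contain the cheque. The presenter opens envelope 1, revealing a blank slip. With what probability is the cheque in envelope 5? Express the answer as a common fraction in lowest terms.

1/5

Condition on the true location of the cheque.
If it is in envelope 1 (prior 1/6): the presenter opened envelope 1, so this case is ruled out; weight (1/6)·0 = 0.
If it is in any of envelopes 2, 3, 4, 5, and 6 (prior 1/6 each): envelope 1 is the lowest-numbered option available, probability 1; weight (1/6)·1 = 1/6 each.
The weights sum to 5/6.
So P(the cheque in envelope 5 | the presenter opened envelope 1) = (1/6) / (5/6) = 1/5.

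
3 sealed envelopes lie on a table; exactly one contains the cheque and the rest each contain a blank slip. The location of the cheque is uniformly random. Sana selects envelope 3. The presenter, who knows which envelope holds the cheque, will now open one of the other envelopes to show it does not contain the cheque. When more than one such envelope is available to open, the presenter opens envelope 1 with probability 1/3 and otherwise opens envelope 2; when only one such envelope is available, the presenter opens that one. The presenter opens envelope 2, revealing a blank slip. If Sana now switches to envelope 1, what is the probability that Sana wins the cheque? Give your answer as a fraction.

3/5

Apply Bayes' rule, conditioning on where the cheque actually is.
If it is in envelope 1 (prior 1/3): only envelope 2 is available, probability 1; weight (1/3)·1 = 1/3.
If it is in envelope 2 (prior 1/3): the presenter opened envelope 2, so this case is ruled out; weight (1/3)·0 = 0.
If it is in envelope 3 (prior 1/3): envelope 1 is available but not opened, probability 2/3; weight (1/3)·(2/3) = 2/9.
The weights sum to 5/9.
So P(the cheque in envelope 1 | the presenter opened envelope 2) = (1/3) / (5/9) = 3/5.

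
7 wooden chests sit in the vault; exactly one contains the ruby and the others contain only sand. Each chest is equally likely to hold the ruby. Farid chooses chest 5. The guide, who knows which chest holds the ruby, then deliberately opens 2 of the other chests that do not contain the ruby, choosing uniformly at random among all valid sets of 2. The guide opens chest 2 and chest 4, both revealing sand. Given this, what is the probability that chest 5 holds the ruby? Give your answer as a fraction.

1/7

Condition on the true location of the ruby.
If it is in any of chests 1, 3, 6, and 7 (prior 1/7 each): the guide has 10 equally likely choices, so probability 1/10; weight (1/7)·(1/10) = 1/70 each.
If it is in either of chests 2 and 4 (prior 1/7 each): that chest was opened and seen not to hold the prize — ruled out; weight (1/7)·0 = 0 each.
If it is in chest 5 (prior 1/7): the guide has 15 equally likely choices, so probability 1/15; weight (1/7)·(1/15) = 1/105.
The weights sum to 1/15.
So P(the ruby in chest 5 | the guide opened chest 2 and chest 4) = (1/105) / (1/15) = 1/7.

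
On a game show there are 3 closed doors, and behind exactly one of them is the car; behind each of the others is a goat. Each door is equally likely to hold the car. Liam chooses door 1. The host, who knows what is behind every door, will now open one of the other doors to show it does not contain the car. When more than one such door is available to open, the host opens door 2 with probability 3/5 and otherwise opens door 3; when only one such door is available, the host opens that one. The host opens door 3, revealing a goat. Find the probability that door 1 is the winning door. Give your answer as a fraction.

Condition on the true location of the car.
If it is behind door 1 (prior 1/3): door 2 is available but not opened, probability 2/5; weight (1/3)·(2/5) = 2/15.
If it is behind door 2 (prior 1/3): only door 3 is available, probability 1; weight (1/3)·1 = 1/3.
If it is behind door 3 (prior 1/3): the host opened door 3, so this case is ruled out; weight (1/3)·0 = 0.
The weights sum to 7/15.
So P(the car behind door 1 | the host opened door 3) = (2/15) / (7/15) = 2/7.

2/7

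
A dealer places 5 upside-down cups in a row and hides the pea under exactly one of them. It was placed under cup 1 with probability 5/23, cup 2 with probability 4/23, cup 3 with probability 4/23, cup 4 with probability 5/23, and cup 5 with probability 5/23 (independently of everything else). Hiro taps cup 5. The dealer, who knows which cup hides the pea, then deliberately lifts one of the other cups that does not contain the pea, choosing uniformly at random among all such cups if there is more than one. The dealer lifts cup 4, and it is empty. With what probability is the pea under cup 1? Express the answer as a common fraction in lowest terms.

20/67

Condition on the true location of the pea.
If it is under cup 1 (prior 5/23): the dealer has 3 equally likely choices, so probability 1/3; weight (5/23)·(1/3) = 5/69.
If it is under either of cups 2 and 3 (prior 4/23 each): the dealer has 3 equally likely choices, so probability 1/3; weight (4/23)·(1/3) = 4/69 each.
If it is under cup 4 (prior 5/23): the dealer opened cup 4, so this case is ruled out; weight (5/23)·0 = 0.
If it is under cup 5 (prior 5/23): the dealer has 4 equally likely choices, so probability 1/4; weight (5/23)·(1/4) = 5/92.
The weights sum to 67/276.
So P(the pea under cup 1 | the dealer opened cup 4) = (5/69) / (67/276) = 20/67.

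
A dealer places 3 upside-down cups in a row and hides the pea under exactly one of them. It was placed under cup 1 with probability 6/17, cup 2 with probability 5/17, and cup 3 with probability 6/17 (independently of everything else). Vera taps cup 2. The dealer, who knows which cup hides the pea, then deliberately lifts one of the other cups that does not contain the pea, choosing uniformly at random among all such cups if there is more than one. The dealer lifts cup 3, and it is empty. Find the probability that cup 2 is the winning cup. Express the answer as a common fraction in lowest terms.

Condition on the true location of the pea.
If it is under cup 1 (prior 6/17): the dealer has no choice, probability 1; weight (6/17)·1 = 6/17.
If it is under cup 2 (prior 5/17): the dealer has 2 equally likely choices, so probability 1/2; weight (5/17)·(1/2) = 5/34.
If it is under cup 3 (prior 6/17): the dealer opened cup 3, so this case is ruled out; weight (6/17)·0 = 0.
The weights sum to 1/2.
So P(the pea under cup 2 | the dealer opened cup 3) = (5/34) / (1/2) = 5/17.

5/17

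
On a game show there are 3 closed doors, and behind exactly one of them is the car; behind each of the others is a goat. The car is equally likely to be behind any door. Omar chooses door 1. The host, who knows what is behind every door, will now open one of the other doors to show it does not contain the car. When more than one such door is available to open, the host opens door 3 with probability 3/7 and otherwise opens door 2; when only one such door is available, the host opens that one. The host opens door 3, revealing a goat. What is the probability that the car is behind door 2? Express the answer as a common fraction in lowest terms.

7/10

Condition on the true location of the car.
If it is behind door 1 (prior 1/3): door 3 is available, opened with probability 3/7; weight (1/3)·(3/7) = 1/7.
If it is behind door 2 (prior 1/3): only door 3 is available, probability 1; weight (1/3)·1 = 1/3.
If it is behind door 3 (prior 1/3): the host opened door 3, so this case is ruled out; weight (1/3)·0 = 0.
The weights sum to 10/21.
So P(the car behind door 2 | the host opened door 3) = (1/3) / (10/21) = 7/10.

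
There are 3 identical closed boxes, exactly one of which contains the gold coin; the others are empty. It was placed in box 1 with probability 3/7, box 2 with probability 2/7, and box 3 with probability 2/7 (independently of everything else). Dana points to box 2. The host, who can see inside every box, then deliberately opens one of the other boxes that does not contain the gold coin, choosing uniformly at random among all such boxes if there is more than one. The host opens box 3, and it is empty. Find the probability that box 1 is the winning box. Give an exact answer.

3/4

Condition on the true location of the gold coin.
If it is in box 1 (prior 3/7): the host has no choice, probability 1; weight (3/7)·1 = 3/7.
If it is in box 2 (prior 2/7): the host has 2 equally likely choices, so probability 1/2; weight (2/7)·(1/2) = 1/7.
If it is in box 3 (prior 2/7): the host opened box 3, so this case is ruled out; weight (2/7)·0 = 0.
The weights sum to 4/7.
So P(the gold coin in box 1 | the host opened box 3) = (3/7) / (4/7) = 3/4.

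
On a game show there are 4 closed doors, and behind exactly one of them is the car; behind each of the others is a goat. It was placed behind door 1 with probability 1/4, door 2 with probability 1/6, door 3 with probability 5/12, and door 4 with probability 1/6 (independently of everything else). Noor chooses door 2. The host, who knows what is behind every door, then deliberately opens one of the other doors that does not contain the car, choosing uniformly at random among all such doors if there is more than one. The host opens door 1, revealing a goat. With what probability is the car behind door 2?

Condition on the true location of the car.
If it is behind door 1 (prior 1/4): the host opened door 1, so this case is ruled out; weight (1/4)·0 = 0.
If it is behind door 2 (prior 1/6): the host has 3 equally likely choices, so probability 1/3; weight (1/6)·(1/3) = 1/18.
If it is behind door 3 (prior 5/12): the host has 2 equally likely choices, so probability 1/2; weight (5/12)·(1/2) = 5/24.
If it is behind door 4 (prior 1/6): the host has 2 equally likely choices, so probability 1/2; weight (1/6)·(1/2) = 1/12.
The weights sum to 25/72.
So P(the car behind door 2 | the host opened door 1) = (1/18) / (25/72) = 4/25.

4/25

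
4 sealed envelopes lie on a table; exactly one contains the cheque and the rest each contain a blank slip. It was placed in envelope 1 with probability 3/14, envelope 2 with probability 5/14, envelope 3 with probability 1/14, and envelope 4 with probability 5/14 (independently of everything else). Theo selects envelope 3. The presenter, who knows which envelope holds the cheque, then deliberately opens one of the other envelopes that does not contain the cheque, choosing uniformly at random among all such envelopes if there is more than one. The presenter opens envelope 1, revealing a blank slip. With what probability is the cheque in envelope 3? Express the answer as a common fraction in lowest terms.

Consider each possible location of the cheque in turn.
If it is in envelope 1 (prior 3/14): the presenter opened envelope 1, so this case is ruled out; weight (3/14)·0 = 0.
If it is in either of envelopes 2 and 4 (prior 5/14 each): the presenter has 2 equally likely choices, so probability 1/2; weight (5/14)·(1/2) = 5/28 each.
If it is in envelope 3 (prior 1/14): the presenter has 3 equally likely choices, so probability 1/3; weight (1/14)·(1/3) = 1/42.
The weights sum to 8/21.
So P(the cheque in envelope 3 | the presenter opened envelope 1) = (1/42) / (8/21) = 1/16.

1/16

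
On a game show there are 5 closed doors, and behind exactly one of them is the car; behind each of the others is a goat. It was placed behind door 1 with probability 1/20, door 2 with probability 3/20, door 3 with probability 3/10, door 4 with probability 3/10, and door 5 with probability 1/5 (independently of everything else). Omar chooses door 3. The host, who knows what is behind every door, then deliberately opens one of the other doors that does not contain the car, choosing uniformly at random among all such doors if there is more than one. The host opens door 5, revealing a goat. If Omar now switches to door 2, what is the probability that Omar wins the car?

6/29

Apply Bayes' rule, conditioning on where the car actually is.
If it is behind door 1 (prior 1/20): the host has 3 equally likely choices, so probability 1/3; weight (1/20)·(1/3) = 1/60.
If it is behind door 2 (prior 3/20): the host has 3 equally likely choices, so probability 1/3; weight (3/20)·(1/3) = 1/20.
If it is behind door 3 (prior 3/10): the host has 4 equally likely choices, so probability 1/4; weight (3/10)·(1/4) = 3/40.
If it is behind door 4 (prior 3/10): the host has 3 equally likely choices, so probability 1/3; weight (3/10)·(1/3) = 1/10.
If it is behind door 5 (prior 1/5): the host opened door 5, so this case is ruled out; weight (1/5)·0 = 0.
The weights sum to 29/120.
So P(the car behind door 2 | the host opened door 5) = (1/20) / (29/120) = 6/29.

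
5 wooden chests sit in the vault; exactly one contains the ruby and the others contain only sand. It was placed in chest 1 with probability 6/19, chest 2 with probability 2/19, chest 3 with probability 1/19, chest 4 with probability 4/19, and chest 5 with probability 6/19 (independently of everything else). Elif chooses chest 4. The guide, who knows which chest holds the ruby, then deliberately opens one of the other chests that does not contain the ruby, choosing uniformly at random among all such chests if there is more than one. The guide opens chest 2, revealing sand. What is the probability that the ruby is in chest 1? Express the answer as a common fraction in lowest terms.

3/8

Apply Bayes' rule, conditioning on where the ruby actually is.
If it is in either of chests 1 and 5 (prior 6/19 each): the guide has 3 equally likely choices, so probability 1/3; weight (6/19)·(1/3) = 2/19 each.
If it is in chest 2 (prior 2/19): the guide opened chest 2, so this case is ruled out; weight (2/19)·0 = 0.
If it is in chest 3 (prior 1/19): the guide has 3 equally likely choices, so probability 1/3; weight (1/19)·(1/3) = 1/57.
If it is in chest 4 (prior 4/19): the guide has 4 equally likely choices, so probability 1/4; weight (4/19)·(1/4) = 1/19.
The weights sum to 16/57.
So P(the ruby in chest 1 | the guide opened chest 2) = (2/19) / (16/57) = 3/8.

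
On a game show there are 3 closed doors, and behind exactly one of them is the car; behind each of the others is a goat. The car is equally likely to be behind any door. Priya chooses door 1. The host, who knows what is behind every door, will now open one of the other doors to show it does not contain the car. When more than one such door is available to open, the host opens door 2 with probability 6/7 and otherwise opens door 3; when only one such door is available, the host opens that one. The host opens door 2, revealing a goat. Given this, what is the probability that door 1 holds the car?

Apply Bayes' rule, conditioning on where the car actually is.
If it is behind door 1 (prior 1/3): door 2 is available, opened with probability 6/7; weight (1/3)·(6/7) = 2/7.
If it is behind door 2 (prior 1/3): the host opened door 2, so this case is ruled out; weight (1/3)·0 = 0.
If it is behind door 3 (prior 1/3): only door 2 is available, probability 1; weight (1/3)·1 = 1/3.
The weights sum to 13/21.
So P(the car behind door 1 | the host opened door 2) = (2/7) / (13/21) = 6/13.

6/13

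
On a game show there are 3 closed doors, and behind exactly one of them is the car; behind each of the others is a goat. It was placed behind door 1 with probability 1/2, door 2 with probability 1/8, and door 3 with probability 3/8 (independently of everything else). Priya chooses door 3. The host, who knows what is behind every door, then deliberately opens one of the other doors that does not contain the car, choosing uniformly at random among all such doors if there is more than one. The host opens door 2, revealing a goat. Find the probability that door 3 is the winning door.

Condition on the true location of the car.
If it is behind door 1 (prior 1/2): the host has no choice, probability 1; weight (1/2)·1 = 1/2.
If it is behind door 2 (prior 1/8): the host opened door 2, so this case is ruled out; weight (1/8)·0 = 0.
If it is behind door 3 (prior 3/8): the host has 2 equally likely choices, so probability 1/2; weight (3/8)·(1/2) = 3/16.
The weights sum to 11/16.
So P(the car behind door 3 | the host opened door 2) = (3/16) / (11/16) = 3/11.

3/11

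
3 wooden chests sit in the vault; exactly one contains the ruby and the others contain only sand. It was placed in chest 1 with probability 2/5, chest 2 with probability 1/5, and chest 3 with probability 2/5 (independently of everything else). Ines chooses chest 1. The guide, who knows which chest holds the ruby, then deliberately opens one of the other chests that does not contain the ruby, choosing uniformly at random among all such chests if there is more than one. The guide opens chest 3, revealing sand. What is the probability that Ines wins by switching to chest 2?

1/2

Apply Bayes' rule, conditioning on where the ruby actually is.
If it is in chest 1 (prior 2/5): the guide has 2 equally likely choices, so probability 1/2; weight (2/5)·(1/2) = 1/5.
If it is in chest 2 (prior 1/5): the guide has no choice, probability 1; weight (1/5)·1 = 1/5.
If it is in chest 3 (prior 2/5): the guide opened chest 3, so this case is ruled out; weight (2/5)·0 = 0.
The weights sum to 2/5.
So P(the ruby in chest 2 | the guide opened chest 3) = (1/5) / (2/5) = 1/2.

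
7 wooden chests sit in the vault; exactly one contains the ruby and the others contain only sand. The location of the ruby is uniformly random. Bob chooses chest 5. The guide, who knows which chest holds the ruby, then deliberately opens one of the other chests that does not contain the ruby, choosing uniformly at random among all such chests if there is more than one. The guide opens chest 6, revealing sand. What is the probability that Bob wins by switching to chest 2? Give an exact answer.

Consider each possible location of the ruby in turn.
If it is in any of chests 1, 2, 3, 4, and 7 (prior 1/7 each): the guide has 5 equally likely choices, so probability 1/5; weight (1/7)·(1/5) = 1/35 each.
If it is in chest 5 (prior 1/7): the guide has 6 equally likely choices, so probability 1/6; weight (1/7)·(1/6) = 1/42.
If it is in chest 6 (prior 1/7): the guide opened chest 6, so this case is ruled out; weight (1/7)·0 = 0.
The weights sum to 1/6.
So P(the ruby in chest 2 | the guide opened chest 6) = (1/35) / (1/6) = 6/35.

6/35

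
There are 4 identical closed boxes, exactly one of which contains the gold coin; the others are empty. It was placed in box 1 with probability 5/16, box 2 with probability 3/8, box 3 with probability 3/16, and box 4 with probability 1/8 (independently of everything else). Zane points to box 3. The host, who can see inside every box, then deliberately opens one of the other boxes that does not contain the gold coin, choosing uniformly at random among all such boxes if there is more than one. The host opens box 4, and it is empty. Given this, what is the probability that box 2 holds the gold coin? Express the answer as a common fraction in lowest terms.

Condition on the true location of the gold coin.
If it is in box 1 (prior 5/16): the host has 2 equally likely choices, so probability 1/2; weight (5/16)·(1/2) = 5/32.
If it is in box 2 (prior 3/8): the host has 2 equally likely choices, so probability 1/2; weight (3/8)·(1/2) = 3/16.
If it is in box 3 (prior 3/16): the host has 3 equally likely choices, so probability 1/3; weight (3/16)·(1/3) = 1/16.
If it is in box 4 (prior 1/8): the host opened box 4, so this case is ruled out; weight (1/8)·0 = 0.
The weights sum to 13/32.
So P(the gold coin in box 2 | the host opened box 4) = (3/16) / (13/32) = 6/13.

6/13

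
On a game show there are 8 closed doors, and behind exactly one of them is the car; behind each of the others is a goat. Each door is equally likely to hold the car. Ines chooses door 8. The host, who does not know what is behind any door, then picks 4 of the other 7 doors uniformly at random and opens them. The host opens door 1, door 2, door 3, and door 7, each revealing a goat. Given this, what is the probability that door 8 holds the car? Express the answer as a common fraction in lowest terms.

1/4

Condition on the true location of the car.
If it is behind any of doors 1, 2, 3, and 7 (prior 1/8 each): that door was opened and seen not to hold the prize — ruled out; weight (1/8)·0 = 0 each.
If it is behind any of doors 4, 5, 6, and 8 (prior 1/8 each): the host picks exactly this set with probability 1/35 regardless, and none is the prize; weight (1/8)·(1/35) = 1/280 each.
The weights sum to 1/70.
So P(the car behind door 8 | the host opened door 1, door 2, door 3, and door 7) = (1/280) / (1/70) = 1/4.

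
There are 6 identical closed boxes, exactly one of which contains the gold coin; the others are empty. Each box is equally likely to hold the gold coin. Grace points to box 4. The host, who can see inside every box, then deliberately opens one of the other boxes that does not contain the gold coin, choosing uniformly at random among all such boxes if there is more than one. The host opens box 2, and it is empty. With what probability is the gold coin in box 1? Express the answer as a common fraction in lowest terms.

5/24

Consider each possible location of the gold coin in turn.
If it is in any of boxes 1, 3, 5, and 6 (prior 1/6 each): the host has 4 equally likely choices, so probability 1/4; weight (1/6)·(1/4) = 1/24 each.
If it is in box 2 (prior 1/6): the host opened box 2, so this case is ruled out; weight (1/6)·0 = 0.
If it is in box 4 (prior 1/6): the host has 5 equally likely choices, so probability 1/5; weight (1/6)·(1/5) = 1/30.
The weights sum to 1/5.
So P(the gold coin in box 1 | the host opened box 2) = (1/24) / (1/5) = 5/24.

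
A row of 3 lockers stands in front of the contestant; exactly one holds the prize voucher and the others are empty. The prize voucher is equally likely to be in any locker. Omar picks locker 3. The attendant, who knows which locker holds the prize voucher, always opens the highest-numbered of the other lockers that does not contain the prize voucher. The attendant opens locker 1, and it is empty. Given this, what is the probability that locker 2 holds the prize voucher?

1

Apply Bayes' rule, conditioning on where the prize voucher actually is.
If it is in locker 1 (prior 1/3): the attendant opened locker 1, so this case is ruled out; weight (1/3)·0 = 0.
If it is in locker 2 (prior 1/3): locker 1 is the highest-numbered option available, probability 1; weight (1/3)·1 = 1/3.
If it is in locker 3 (prior 1/3): the attendant would have opened locker 2 instead, probability 0; weight (1/3)·0 = 0.
The weights sum to 1/3.
So P(the prize voucher in locker 2 | the attendant opened locker 1) = (1/3) / (1/3) = 1.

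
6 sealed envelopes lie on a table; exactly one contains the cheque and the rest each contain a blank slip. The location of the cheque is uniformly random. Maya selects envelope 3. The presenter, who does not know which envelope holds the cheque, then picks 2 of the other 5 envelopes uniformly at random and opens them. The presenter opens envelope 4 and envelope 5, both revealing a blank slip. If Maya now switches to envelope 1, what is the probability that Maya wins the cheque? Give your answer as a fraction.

1/4

Because the presenter chose which envelopes to open without knowing where the cheque is, the choice is independent of the prize location. Learning that none of the 2 opened envelopes holds the cheque simply rules out those 2 locations and leaves the remaining 4 envelopes still equally likely by symmetry.
So P(the cheque in envelope 1) = 1/4.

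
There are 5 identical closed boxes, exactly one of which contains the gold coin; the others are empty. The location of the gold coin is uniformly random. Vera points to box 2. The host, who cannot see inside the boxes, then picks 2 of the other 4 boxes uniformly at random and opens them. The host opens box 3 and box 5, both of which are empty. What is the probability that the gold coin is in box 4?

1/3

Condition on the true location of the gold coin.
If it is in any of boxes 1, 2, and 4 (prior 1/5 each): the host picks exactly this set with probability 1/6 regardless, and none is the prize; weight (1/5)·(1/6) = 1/30 each.
If it is in either of boxes 3 and 5 (prior 1/5 each): that box was opened and seen not to hold the prize — ruled out; weight (1/5)·0 = 0 each.
The weights sum to 1/10.
So P(the gold coin in box 4 | the host opened box 3 and box 5) = (1/30) / (1/10) = 1/3.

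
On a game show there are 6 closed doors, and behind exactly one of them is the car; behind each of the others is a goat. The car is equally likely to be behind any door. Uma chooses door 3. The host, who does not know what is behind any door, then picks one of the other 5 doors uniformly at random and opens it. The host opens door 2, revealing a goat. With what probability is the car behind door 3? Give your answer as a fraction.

Condition on the true location of the car.
If it is behind any of doors 1, 3, 4, 5, and 6 (prior 1/6 each): the host picks door 2 with probability 1/5 regardless, and it is not the prize; weight (1/6)·(1/5) = 1/30 each.
If it is behind door 2 (prior 1/6): the host opened door 2, so this case is ruled out; weight (1/6)·0 = 0.
The weights sum to 1/6.
So P(the car behind door 3 | the host opened door 2) = (1/30) / (1/6) = 1/5.

1/5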